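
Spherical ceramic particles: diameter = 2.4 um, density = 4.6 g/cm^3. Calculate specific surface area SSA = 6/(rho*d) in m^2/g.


SSA = 6 / (4.6 * 2.4) = 0.543 m^2/g

0.543


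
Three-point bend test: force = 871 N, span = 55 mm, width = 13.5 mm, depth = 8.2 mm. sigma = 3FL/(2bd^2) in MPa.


sigma = 3*871*55/(2*13.5*8.2^2) = 79.2 MPa

79.2


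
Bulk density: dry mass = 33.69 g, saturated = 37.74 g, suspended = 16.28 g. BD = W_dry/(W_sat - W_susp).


BD = 33.69 / (37.74 - 16.28) = 33.69 / 21.46 = 1.57 g/cm^3

1.57


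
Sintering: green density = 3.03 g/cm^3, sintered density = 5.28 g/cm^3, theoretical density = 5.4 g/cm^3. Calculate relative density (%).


Relative = 5.28 / 5.4 * 100 = 97.8%

97.8


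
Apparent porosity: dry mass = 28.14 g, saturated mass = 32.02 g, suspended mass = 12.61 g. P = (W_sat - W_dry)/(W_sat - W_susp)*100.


P = (32.02 - 28.14) / (32.02 - 12.61) * 100 = 3.88 / 19.41 * 100 = 20.0%

20.0


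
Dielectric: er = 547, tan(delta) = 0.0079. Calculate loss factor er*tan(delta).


Loss = 547 * 0.0079 = 4.321

4.321


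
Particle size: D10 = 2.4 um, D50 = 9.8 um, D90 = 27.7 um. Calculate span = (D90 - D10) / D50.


Span = (27.7 - 2.4) / 9.8 = 25.3 / 9.8 = 2.582

2.582


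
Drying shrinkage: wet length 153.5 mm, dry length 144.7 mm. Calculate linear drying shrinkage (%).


DS = (153.5 - 144.7) / 153.5 * 100 = 5.73%

5.73


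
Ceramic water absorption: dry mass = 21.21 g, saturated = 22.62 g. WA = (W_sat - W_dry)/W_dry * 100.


WA = (22.62 - 21.21) / 21.21 * 100 = 6.65%

6.65


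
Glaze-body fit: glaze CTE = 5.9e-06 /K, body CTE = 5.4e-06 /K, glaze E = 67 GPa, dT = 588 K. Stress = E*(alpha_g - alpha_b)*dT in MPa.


Stress = 67*1000*(5.9e-06 - 5.4e-06)*588 = 19.7 MPa

19.7


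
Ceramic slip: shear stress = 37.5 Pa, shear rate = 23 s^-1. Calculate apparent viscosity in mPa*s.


eta = tau/gamma * 1000 = 37.5/23 * 1000 = 1630.4 mPa*s

1630.4


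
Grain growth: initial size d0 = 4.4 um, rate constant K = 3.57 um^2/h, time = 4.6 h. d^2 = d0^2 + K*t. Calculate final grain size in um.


d^2 = 4.4^2 + 3.57*4.6 = 35.782
d = sqrt(35.782) = 5.98 um

5.98


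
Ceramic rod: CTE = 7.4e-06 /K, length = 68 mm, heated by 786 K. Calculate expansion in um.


dL = 7.4e-06 * 68 * 786 * 1000 = 395.515 um

395.515


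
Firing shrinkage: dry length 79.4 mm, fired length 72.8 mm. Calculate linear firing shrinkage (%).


FS = (79.4 - 72.8) / 79.4 * 100 = 8.31%

8.31


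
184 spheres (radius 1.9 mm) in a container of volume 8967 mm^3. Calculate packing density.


V_sphere = 4/3*pi*1.9^3 = 28.7309 mm^3
Total V = 184*28.7309 = 5286.4856 mm^3
PD = 5286.4856 / 8967 = 0.59

0.59


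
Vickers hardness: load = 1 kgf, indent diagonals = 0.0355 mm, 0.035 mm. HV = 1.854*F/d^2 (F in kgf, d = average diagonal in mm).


d_avg = (0.0355+0.035)/2 = 0.03525 mm
HV = 1.854*1/0.03525^2 = 1492

1492


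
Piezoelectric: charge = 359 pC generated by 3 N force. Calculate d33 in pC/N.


d33 = 359 / 3 = 119.7 pC/N

119.7


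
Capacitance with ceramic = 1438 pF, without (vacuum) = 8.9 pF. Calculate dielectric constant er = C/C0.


er = 1438 / 8.9 = 161.57

161.57


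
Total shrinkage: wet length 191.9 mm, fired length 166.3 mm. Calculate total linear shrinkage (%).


TS = (191.9 - 166.3) / 191.9 * 100 = 13.34%

13.34


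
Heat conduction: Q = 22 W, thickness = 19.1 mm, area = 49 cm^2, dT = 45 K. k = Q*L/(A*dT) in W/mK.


k = 22*19.1/1000/(49/10000*45) = 1.91 W/mK

1.91


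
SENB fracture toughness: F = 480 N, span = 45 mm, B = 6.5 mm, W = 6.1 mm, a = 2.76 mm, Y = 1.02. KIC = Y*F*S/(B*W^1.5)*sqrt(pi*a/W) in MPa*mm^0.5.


KIC = 1.02*480*45/(6.5*6.1^1.5)*sqrt(pi*2.76/6.1) = 268.23

268.23


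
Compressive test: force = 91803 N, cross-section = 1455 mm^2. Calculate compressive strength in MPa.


CS = 91803 / 1455 = 63.1 MPa

63.1


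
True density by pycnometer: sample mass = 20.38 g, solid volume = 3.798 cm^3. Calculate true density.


TD = 20.38 / 3.798 = 5.366 g/cm^3

5.366


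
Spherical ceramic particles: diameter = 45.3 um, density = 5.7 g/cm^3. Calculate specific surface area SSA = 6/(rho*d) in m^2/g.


SSA = 6 / (5.7 * 45.3) = 0.023 m^2/g

0.023


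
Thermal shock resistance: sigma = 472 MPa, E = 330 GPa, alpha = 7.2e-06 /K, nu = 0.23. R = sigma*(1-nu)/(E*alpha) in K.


R = 472*(1-0.23)/(330*1000*7.2e-06) = 153 K

153


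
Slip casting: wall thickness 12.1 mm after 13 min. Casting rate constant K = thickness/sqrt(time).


K = 12.1 / sqrt(13) = 12.1 / 3.6056 = 3.356 mm/min^0.5

3.356


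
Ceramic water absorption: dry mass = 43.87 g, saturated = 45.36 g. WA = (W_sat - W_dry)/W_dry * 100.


WA = (45.36 - 43.87) / 43.87 * 100 = 3.4%

3.4


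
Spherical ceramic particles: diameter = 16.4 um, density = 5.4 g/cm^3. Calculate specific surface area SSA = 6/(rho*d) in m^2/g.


SSA = 6 / (5.4 * 16.4) = 0.068 m^2/g

0.068


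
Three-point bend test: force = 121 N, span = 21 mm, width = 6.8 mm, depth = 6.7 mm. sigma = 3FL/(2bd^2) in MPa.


sigma = 3*121*21/(2*6.8*6.7^2) = 12.5 MPa

12.5


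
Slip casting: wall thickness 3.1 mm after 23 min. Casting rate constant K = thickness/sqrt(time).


K = 3.1 / sqrt(23) = 3.1 / 4.7958 = 0.646 mm/min^0.5

0.646


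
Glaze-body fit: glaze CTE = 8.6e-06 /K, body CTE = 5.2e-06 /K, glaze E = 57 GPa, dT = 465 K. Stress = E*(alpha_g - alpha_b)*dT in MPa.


Stress = 57*1000*(8.6e-06 - 5.2e-06)*465 = 90.1 MPa

90.1


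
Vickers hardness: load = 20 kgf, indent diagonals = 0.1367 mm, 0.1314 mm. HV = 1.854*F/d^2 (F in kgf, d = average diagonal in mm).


d_avg = (0.1367+0.1314)/2 = 0.13405 mm
HV = 1.854*20/0.13405^2 = 2064

2064


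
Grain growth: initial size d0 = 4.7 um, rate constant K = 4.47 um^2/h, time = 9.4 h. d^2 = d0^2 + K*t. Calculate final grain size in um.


d^2 = 4.7^2 + 4.47*9.4 = 64.108
d = sqrt(64.108) = 8.01 um

8.01


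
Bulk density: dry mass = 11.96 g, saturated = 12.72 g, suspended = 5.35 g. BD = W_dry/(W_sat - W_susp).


BD = 11.96 / (12.72 - 5.35) = 11.96 / 7.37 = 1.623 g/cm^3

1.623


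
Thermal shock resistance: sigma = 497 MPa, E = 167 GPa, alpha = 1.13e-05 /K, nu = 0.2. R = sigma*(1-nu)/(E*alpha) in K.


R = 497*(1-0.2)/(167*1000*1.13e-05) = 211 K

211


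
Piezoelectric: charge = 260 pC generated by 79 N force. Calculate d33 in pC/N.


d33 = 260 / 79 = 3.3 pC/N

3.3


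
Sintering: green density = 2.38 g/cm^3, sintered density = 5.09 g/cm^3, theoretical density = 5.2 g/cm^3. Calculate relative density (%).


Relative = 5.09 / 5.2 * 100 = 97.9%

97.9


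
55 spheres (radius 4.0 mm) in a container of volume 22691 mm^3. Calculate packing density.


V_sphere = 4/3*pi*4.0^3 = 268.0826 mm^3
Total V = 55*268.0826 = 14744.543 mm^3
PD = 14744.543 / 22691 = 0.65

0.65


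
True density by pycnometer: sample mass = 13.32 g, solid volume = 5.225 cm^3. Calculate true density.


TD = 13.32 / 5.225 = 2.549 g/cm^3

2.549


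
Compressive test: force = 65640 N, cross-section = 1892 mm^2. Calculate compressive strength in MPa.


CS = 65640 / 1892 = 34.7 MPa

34.7


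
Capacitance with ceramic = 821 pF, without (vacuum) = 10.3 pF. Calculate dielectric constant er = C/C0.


er = 821 / 10.3 = 79.71

79.71


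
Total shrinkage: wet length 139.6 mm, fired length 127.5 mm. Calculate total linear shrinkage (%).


TS = (139.6 - 127.5) / 139.6 * 100 = 8.67%

8.67


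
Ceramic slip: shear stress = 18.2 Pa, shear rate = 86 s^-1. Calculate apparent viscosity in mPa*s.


eta = tau/gamma * 1000 = 18.2/86 * 1000 = 211.6 mPa*s

211.6


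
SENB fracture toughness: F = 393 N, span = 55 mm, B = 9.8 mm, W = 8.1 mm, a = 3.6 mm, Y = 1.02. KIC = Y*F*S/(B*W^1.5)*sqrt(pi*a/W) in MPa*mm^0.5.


KIC = 1.02*393*55/(9.8*8.1^1.5)*sqrt(pi*3.6/8.1) = 115.31

115.31


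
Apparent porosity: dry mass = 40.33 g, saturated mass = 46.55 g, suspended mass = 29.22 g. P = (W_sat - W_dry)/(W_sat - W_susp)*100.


P = (46.55 - 40.33) / (46.55 - 29.22) * 100 = 6.22 / 17.33 * 100 = 35.9%

35.9


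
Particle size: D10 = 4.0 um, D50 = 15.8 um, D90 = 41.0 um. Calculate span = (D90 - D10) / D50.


Span = (41.0 - 4.0) / 15.8 = 37.0 / 15.8 = 2.342

2.342


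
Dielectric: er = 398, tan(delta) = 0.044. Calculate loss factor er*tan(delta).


Loss = 398 * 0.044 = 17.512

17.512


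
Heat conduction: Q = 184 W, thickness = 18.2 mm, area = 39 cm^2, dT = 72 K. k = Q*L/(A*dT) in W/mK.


k = 184*18.2/1000/(39/10000*72) = 11.93 W/mK

11.93


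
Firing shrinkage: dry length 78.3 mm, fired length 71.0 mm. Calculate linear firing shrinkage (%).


FS = (78.3 - 71.0) / 78.3 * 100 = 9.32%

9.32


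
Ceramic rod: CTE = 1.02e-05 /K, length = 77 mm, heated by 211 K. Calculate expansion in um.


dL = 1.02e-05 * 77 * 211 * 1000 = 165.719 um

165.719


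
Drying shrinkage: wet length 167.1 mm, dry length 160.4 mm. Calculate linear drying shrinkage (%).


DS = (167.1 - 160.4) / 167.1 * 100 = 4.01%

4.01


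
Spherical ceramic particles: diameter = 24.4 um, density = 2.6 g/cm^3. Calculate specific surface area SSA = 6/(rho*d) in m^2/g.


SSA = 6 / (2.6 * 24.4) = 0.095 m^2/g

0.095


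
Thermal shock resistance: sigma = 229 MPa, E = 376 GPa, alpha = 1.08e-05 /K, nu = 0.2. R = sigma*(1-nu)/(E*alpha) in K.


R = 229*(1-0.2)/(376*1000*1.08e-05) = 45 K

45


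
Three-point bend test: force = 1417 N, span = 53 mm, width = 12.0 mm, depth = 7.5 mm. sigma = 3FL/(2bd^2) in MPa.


sigma = 3*1417*53/(2*12.0*7.5^2) = 166.9 MPa

166.9


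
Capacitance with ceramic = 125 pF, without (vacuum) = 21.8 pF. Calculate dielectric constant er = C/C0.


er = 125 / 21.8 = 5.73

5.73


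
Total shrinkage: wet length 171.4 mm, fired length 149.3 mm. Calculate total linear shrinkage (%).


TS = (171.4 - 149.3) / 171.4 * 100 = 12.89%

12.89


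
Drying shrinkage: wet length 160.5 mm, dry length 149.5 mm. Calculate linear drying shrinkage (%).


DS = (160.5 - 149.5) / 160.5 * 100 = 6.85%

6.85


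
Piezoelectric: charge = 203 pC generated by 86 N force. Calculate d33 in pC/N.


d33 = 203 / 86 = 2.4 pC/N

2.4


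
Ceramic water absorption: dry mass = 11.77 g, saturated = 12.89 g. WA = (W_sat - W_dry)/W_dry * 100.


WA = (12.89 - 11.77) / 11.77 * 100 = 9.52%

9.52


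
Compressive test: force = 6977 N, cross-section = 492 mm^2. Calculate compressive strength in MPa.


CS = 6977 / 492 = 14.2 MPa

14.2


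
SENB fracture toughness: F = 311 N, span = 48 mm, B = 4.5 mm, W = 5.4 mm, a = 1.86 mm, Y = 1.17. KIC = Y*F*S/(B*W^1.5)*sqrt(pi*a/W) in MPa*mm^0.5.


KIC = 1.17*311*48/(4.5*5.4^1.5)*sqrt(pi*1.86/5.4) = 321.75

321.75


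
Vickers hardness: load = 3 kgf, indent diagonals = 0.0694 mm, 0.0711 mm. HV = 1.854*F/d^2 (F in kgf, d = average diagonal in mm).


d_avg = (0.0694+0.0711)/2 = 0.07025 mm
HV = 1.854*3/0.07025^2 = 1127

1127


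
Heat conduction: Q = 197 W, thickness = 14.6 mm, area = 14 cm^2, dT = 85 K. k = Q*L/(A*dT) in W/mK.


k = 197*14.6/1000/(14/10000*85) = 24.17 W/mK

24.17


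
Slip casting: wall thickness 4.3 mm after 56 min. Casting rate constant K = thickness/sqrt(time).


K = 4.3 / sqrt(56) = 4.3 / 7.4833 = 0.575 mm/min^0.5

0.575


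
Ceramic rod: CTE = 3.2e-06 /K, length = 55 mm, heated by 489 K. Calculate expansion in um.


dL = 3.2e-06 * 55 * 489 * 1000 = 86.064 um

86.064


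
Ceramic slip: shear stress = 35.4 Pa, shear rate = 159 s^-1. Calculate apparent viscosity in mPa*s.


eta = tau/gamma * 1000 = 35.4/159 * 1000 = 222.6 mPa*s

222.6


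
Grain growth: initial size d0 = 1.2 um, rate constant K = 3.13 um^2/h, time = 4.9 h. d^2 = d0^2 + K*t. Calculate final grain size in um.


d^2 = 1.2^2 + 3.13*4.9 = 16.777
d = sqrt(16.777) = 4.1 um

4.1


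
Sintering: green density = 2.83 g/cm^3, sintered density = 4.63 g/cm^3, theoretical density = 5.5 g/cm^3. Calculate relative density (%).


Relative = 4.63 / 5.5 * 100 = 84.2%

84.2


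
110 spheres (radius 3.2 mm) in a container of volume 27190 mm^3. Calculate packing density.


V_sphere = 4/3*pi*3.2^3 = 137.2583 mm^3
Total V = 110*137.2583 = 15098.413 mm^3
PD = 15098.413 / 27190 = 0.555

0.555


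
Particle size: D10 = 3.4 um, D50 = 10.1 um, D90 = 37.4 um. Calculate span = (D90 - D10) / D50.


Span = (37.4 - 3.4) / 10.1 = 34.0 / 10.1 = 3.366

3.366


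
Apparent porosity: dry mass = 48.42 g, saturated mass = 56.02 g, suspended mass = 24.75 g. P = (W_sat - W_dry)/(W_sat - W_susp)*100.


P = (56.02 - 48.42) / (56.02 - 24.75) * 100 = 7.6 / 31.27 * 100 = 24.3%

24.3


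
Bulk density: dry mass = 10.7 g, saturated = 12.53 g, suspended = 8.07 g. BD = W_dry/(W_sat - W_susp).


BD = 10.7 / (12.53 - 8.07) = 10.7 / 4.46 = 2.399 g/cm^3

2.399


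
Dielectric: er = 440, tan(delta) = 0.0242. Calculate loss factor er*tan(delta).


Loss = 440 * 0.0242 = 10.648

10.648


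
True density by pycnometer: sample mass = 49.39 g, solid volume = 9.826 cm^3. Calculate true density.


TD = 49.39 / 9.826 = 5.026 g/cm^3

5.026


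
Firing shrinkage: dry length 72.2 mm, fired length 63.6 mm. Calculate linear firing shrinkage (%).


FS = (72.2 - 63.6) / 72.2 * 100 = 11.91%

11.91


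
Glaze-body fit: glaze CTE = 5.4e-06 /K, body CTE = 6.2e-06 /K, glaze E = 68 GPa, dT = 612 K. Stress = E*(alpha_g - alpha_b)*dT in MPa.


Stress = 68*1000*(5.4e-06 - 6.2e-06)*612 = -33.3 MPa

-33.3


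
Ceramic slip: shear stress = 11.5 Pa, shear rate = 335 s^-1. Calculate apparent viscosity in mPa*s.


eta = tau/gamma * 1000 = 11.5/335 * 1000 = 34.3 mPa*s

34.3


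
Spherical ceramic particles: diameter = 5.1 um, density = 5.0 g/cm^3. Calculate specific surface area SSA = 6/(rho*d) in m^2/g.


SSA = 6 / (5.0 * 5.1) = 0.235 m^2/g

0.235


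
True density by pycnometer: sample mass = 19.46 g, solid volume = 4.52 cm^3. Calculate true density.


TD = 19.46 / 4.52 = 4.305 g/cm^3

4.305


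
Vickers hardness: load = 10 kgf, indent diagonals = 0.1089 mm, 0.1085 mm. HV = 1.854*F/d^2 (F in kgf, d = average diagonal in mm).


d_avg = (0.1089+0.1085)/2 = 0.1087 mm
HV = 1.854*10/0.1087^2 = 1569

1569


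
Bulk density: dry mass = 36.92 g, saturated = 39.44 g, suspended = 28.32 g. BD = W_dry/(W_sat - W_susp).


BD = 36.92 / (39.44 - 28.32) = 36.92 / 11.12 = 3.32 g/cm^3

3.32


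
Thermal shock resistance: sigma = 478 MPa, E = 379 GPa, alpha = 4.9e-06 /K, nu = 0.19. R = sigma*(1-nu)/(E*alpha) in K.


R = 478*(1-0.19)/(379*1000*4.9e-06) = 208 K

208


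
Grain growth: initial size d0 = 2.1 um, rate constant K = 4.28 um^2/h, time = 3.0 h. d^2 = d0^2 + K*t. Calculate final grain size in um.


d^2 = 2.1^2 + 4.28*3.0 = 17.25
d = sqrt(17.25) = 4.15 um

4.15


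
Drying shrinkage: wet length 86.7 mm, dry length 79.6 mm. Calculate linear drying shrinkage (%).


DS = (86.7 - 79.6) / 86.7 * 100 = 8.19%

8.19


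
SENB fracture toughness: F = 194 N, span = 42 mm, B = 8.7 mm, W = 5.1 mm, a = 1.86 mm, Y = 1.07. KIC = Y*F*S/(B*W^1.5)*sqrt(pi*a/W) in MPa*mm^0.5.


KIC = 1.07*194*42/(8.7*5.1^1.5)*sqrt(pi*1.86/5.1) = 93.13

93.13


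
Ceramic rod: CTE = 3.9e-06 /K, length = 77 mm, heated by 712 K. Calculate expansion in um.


dL = 3.9e-06 * 77 * 712 * 1000 = 213.814 um

213.814


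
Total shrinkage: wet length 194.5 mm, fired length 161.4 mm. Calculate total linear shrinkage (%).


TS = (194.5 - 161.4) / 194.5 * 100 = 17.02%

17.02


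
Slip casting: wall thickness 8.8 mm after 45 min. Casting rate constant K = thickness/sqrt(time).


K = 8.8 / sqrt(45) = 8.8 / 6.7082 = 1.312 mm/min^0.5

1.312


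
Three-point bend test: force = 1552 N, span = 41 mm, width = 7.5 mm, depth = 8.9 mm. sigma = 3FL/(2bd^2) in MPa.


sigma = 3*1552*41/(2*7.5*8.9^2) = 160.7 MPa

160.7


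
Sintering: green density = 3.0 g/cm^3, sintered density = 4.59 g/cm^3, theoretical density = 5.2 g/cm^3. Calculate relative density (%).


Relative = 4.59 / 5.2 * 100 = 88.3%

88.3


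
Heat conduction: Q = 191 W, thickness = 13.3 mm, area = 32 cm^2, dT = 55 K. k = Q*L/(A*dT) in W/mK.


k = 191*13.3/1000/(32/10000*55) = 14.43 W/mK

14.43


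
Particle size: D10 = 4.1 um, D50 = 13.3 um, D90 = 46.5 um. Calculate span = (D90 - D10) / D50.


Span = (46.5 - 4.1) / 13.3 = 42.4 / 13.3 = 3.188

3.188


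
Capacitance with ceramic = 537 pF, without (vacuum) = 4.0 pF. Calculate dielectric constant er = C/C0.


er = 537 / 4.0 = 134.25

134.25


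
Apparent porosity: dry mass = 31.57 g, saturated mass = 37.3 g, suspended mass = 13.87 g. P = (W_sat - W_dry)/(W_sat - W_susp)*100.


P = (37.3 - 31.57) / (37.3 - 13.87) * 100 = 5.73 / 23.43 * 100 = 24.5%

24.5


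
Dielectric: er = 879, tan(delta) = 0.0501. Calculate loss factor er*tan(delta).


Loss = 879 * 0.0501 = 44.038

44.038


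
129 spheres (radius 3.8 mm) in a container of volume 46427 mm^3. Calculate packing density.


V_sphere = 4/3*pi*3.8^3 = 229.8473 mm^3
Total V = 129*229.8473 = 29650.3017 mm^3
PD = 29650.3017 / 46427 = 0.639

0.639


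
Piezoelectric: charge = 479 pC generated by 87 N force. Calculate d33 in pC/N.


d33 = 479 / 87 = 5.5 pC/N

5.5


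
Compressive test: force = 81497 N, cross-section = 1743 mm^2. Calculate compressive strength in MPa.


CS = 81497 / 1743 = 46.8 MPa

46.8


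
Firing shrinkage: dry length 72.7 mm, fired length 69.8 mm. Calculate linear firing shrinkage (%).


FS = (72.7 - 69.8) / 72.7 * 100 = 3.99%

3.99


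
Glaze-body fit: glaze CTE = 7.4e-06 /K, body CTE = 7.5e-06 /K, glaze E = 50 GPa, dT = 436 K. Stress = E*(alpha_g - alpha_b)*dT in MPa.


Stress = 50*1000*(7.4e-06 - 7.5e-06)*436 = -2.2 MPa

-2.2


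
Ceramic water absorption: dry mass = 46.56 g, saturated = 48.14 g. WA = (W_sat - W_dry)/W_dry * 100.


WA = (48.14 - 46.56) / 46.56 * 100 = 3.39%

3.39


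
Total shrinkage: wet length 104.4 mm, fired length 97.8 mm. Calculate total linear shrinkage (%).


TS = (104.4 - 97.8) / 104.4 * 100 = 6.32%

6.32


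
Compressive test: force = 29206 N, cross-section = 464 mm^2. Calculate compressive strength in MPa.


CS = 29206 / 464 = 62.9 MPa

62.9


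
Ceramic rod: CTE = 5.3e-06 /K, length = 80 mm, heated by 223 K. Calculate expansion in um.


dL = 5.3e-06 * 80 * 223 * 1000 = 94.552 um

94.552


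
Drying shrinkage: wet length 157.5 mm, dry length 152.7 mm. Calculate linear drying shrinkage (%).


DS = (157.5 - 152.7) / 157.5 * 100 = 3.05%

3.05


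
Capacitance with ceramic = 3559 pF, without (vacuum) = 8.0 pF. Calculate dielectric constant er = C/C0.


er = 3559 / 8.0 = 444.88

444.88


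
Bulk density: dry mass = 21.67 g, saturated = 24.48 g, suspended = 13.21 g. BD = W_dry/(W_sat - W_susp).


BD = 21.67 / (24.48 - 13.21) = 21.67 / 11.27 = 1.923 g/cm^3

1.923


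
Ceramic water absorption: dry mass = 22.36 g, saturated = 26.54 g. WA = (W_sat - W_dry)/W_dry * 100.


WA = (26.54 - 22.36) / 22.36 * 100 = 18.69%

18.69


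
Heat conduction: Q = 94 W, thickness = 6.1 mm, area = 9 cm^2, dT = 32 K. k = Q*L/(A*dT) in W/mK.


k = 94*6.1/1000/(9/10000*32) = 19.91 W/mK

19.91


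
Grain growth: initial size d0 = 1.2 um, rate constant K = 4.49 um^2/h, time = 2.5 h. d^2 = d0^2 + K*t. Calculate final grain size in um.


d^2 = 1.2^2 + 4.49*2.5 = 12.665
d = sqrt(12.665) = 3.56 um

3.56


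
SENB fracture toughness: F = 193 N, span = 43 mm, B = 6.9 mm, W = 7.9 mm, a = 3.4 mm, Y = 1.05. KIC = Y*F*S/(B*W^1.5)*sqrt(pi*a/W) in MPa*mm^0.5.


KIC = 1.05*193*43/(6.9*7.9^1.5)*sqrt(pi*3.4/7.9) = 66.13

66.13


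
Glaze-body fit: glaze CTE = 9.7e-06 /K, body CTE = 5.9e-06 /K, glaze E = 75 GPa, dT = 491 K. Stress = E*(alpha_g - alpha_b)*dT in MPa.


Stress = 75*1000*(9.7e-06 - 5.9e-06)*491 = 139.9 MPa

139.9


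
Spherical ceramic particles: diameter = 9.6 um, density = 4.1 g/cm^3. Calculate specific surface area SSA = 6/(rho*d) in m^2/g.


SSA = 6 / (4.1 * 9.6) = 0.152 m^2/g

0.152


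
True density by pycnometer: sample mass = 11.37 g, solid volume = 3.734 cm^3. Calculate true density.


TD = 11.37 / 3.734 = 3.045 g/cm^3

3.045


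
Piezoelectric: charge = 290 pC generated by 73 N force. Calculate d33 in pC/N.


d33 = 290 / 73 = 4.0 pC/N

4.0


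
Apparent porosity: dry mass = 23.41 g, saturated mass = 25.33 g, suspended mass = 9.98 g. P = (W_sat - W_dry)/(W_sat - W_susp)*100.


P = (25.33 - 23.41) / (25.33 - 9.98) * 100 = 1.92 / 15.35 * 100 = 12.5%

12.5


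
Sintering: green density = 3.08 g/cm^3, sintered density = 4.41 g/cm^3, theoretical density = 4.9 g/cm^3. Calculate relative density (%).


Relative = 4.41 / 4.9 * 100 = 90.0%

90.0


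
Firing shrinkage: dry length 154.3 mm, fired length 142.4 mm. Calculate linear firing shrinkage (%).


FS = (154.3 - 142.4) / 154.3 * 100 = 7.71%

7.71


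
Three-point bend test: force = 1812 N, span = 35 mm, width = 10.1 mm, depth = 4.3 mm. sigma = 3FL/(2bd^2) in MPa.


sigma = 3*1812*35/(2*10.1*4.3^2) = 509.4 MPa

509.4


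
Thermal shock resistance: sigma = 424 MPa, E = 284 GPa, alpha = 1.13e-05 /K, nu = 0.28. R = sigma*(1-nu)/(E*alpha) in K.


R = 424*(1-0.28)/(284*1000*1.13e-05) = 95 K

95


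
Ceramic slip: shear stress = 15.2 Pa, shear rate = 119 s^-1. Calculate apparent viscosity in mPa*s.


eta = tau/gamma * 1000 = 15.2/119 * 1000 = 127.7 mPa*s

127.7


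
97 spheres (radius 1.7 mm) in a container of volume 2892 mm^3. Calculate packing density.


V_sphere = 4/3*pi*1.7^3 = 20.5795 mm^3
Total V = 97*20.5795 = 1996.2115 mm^3
PD = 1996.2115 / 2892 = 0.69

0.69


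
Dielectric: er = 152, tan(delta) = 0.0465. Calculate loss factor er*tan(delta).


Loss = 152 * 0.0465 = 7.068

7.068


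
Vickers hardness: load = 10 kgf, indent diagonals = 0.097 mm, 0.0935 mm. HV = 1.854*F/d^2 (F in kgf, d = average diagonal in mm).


d_avg = (0.097+0.0935)/2 = 0.09525 mm
HV = 1.854*10/0.09525^2 = 2044

2044


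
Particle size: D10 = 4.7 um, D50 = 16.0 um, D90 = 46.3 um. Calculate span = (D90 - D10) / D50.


Span = (46.3 - 4.7) / 16.0 = 41.6 / 16.0 = 2.6

2.6


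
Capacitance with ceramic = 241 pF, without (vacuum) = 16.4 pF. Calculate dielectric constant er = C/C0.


er = 241 / 16.4 = 14.7

14.7


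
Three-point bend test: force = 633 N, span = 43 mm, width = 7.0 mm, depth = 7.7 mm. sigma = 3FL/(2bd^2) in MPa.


sigma = 3*633*43/(2*7.0*7.7^2) = 98.4 MPa

98.4


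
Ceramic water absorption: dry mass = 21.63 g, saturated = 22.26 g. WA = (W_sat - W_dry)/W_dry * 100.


WA = (22.26 - 21.63) / 21.63 * 100 = 2.91%

2.91


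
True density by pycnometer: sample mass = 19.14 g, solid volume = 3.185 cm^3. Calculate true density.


TD = 19.14 / 3.185 = 6.009 g/cm^3

6.009


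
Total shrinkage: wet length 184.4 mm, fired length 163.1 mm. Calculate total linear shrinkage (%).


TS = (184.4 - 163.1) / 184.4 * 100 = 11.55%

11.55


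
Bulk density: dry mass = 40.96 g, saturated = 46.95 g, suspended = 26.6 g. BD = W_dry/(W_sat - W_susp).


BD = 40.96 / (46.95 - 26.6) = 40.96 / 20.35 = 2.013 g/cm^3

2.013


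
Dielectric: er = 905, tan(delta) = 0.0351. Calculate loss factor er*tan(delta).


Loss = 905 * 0.0351 = 31.766

31.766


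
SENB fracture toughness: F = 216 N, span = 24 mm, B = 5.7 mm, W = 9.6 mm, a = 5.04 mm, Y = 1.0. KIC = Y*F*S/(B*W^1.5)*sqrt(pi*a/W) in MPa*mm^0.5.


KIC = 1.0*216*24/(5.7*9.6^1.5)*sqrt(pi*5.04/9.6) = 39.27

39.27


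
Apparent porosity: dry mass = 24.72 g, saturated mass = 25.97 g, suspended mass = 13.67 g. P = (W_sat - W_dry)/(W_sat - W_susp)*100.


P = (25.97 - 24.72) / (25.97 - 13.67) * 100 = 1.25 / 12.3 * 100 = 10.2%

10.2


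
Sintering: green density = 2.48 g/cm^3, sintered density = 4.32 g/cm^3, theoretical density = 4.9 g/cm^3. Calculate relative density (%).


Relative = 4.32 / 4.9 * 100 = 88.2%

88.2


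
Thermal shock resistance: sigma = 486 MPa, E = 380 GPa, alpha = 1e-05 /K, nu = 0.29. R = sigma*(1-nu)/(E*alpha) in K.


R = 486*(1-0.29)/(380*1000*1e-05) = 91 K

91


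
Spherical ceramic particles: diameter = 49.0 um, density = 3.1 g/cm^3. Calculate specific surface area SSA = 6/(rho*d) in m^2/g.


SSA = 6 / (3.1 * 49.0) = 0.039 m^2/g

0.039


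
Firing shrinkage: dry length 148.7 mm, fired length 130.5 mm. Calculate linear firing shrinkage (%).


FS = (148.7 - 130.5) / 148.7 * 100 = 12.24%

12.24


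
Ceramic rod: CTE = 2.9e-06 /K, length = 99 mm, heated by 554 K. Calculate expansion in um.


dL = 2.9e-06 * 99 * 554 * 1000 = 159.053 um

159.053


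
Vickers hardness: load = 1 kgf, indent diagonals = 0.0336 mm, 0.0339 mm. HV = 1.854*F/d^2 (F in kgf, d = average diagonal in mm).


d_avg = (0.0336+0.0339)/2 = 0.03375 mm
HV = 1.854*1/0.03375^2 = 1628

1628


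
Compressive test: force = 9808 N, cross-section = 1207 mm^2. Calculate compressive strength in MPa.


CS = 9808 / 1207 = 8.1 MPa

8.1


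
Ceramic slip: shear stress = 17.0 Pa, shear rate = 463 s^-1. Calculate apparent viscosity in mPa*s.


eta = tau/gamma * 1000 = 17.0/463 * 1000 = 36.7 mPa*s

36.7


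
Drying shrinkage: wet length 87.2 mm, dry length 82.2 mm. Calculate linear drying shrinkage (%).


DS = (87.2 - 82.2) / 87.2 * 100 = 5.73%

5.73


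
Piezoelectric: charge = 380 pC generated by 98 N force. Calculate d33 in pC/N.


d33 = 380 / 98 = 3.9 pC/N

3.9


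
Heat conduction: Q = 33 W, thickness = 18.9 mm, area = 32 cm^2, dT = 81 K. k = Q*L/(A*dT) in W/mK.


k = 33*18.9/1000/(32/10000*81) = 2.41 W/mK

2.41


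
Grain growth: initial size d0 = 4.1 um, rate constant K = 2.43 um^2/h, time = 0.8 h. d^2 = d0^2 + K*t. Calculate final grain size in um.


d^2 = 4.1^2 + 2.43*0.8 = 18.754
d = sqrt(18.754) = 4.33 um

4.33


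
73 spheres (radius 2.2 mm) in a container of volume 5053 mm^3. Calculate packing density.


V_sphere = 4/3*pi*2.2^3 = 44.6022 mm^3
Total V = 73*44.6022 = 3255.9606 mm^3
PD = 3255.9606 / 5053 = 0.644

0.644


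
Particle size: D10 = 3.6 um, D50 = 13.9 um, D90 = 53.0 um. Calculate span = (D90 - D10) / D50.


Span = (53.0 - 3.6) / 13.9 = 49.4 / 13.9 = 3.554

3.554


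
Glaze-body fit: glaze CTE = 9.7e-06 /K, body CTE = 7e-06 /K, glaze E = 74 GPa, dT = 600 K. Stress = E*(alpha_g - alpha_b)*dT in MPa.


Stress = 74*1000*(9.7e-06 - 7e-06)*600 = 119.9 MPa

119.9


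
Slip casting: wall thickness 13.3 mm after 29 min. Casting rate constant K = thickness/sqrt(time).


K = 13.3 / sqrt(29) = 13.3 / 5.3852 = 2.47 mm/min^0.5

2.47


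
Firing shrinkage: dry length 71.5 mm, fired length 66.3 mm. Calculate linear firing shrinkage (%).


FS = (71.5 - 66.3) / 71.5 * 100 = 7.27%

7.27


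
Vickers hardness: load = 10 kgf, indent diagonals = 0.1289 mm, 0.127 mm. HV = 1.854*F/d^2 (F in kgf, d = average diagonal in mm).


d_avg = (0.1289+0.127)/2 = 0.12795 mm
HV = 1.854*10/0.12795^2 = 1132

1132


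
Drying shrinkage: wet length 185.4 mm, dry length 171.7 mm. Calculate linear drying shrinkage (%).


DS = (185.4 - 171.7) / 185.4 * 100 = 7.39%

7.39


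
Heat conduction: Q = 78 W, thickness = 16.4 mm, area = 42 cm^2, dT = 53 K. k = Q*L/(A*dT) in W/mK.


k = 78*16.4/1000/(42/10000*53) = 5.75 W/mK

5.75


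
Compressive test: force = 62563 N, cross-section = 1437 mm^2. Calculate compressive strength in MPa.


CS = 62563 / 1437 = 43.5 MPa

43.5


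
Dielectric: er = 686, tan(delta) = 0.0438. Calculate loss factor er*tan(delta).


Loss = 686 * 0.0438 = 30.047

30.047


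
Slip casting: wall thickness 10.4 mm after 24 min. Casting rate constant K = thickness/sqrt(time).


K = 10.4 / sqrt(24) = 10.4 / 4.899 = 2.123 mm/min^0.5

2.123


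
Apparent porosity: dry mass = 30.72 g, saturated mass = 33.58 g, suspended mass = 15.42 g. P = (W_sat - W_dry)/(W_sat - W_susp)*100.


P = (33.58 - 30.72) / (33.58 - 15.42) * 100 = 2.86 / 18.16 * 100 = 15.7%

15.7


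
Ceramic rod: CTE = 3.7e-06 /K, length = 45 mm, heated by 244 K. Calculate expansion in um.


dL = 3.7e-06 * 45 * 244 * 1000 = 40.626 um

40.626


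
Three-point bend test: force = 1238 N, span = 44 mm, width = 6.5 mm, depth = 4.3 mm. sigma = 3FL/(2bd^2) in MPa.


sigma = 3*1238*44/(2*6.5*4.3^2) = 679.9 MPa

679.9


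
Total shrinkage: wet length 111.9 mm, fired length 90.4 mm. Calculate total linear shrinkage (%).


TS = (111.9 - 90.4) / 111.9 * 100 = 19.21%

19.21


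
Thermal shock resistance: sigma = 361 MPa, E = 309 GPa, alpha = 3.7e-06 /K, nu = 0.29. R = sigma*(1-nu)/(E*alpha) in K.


R = 361*(1-0.29)/(309*1000*3.7e-06) = 224 K

224


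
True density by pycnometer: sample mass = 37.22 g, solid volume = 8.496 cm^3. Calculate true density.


TD = 37.22 / 8.496 = 4.381 g/cm^3

4.381


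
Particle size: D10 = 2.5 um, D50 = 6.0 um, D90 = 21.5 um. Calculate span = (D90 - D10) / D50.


Span = (21.5 - 2.5) / 6.0 = 19.0 / 6.0 = 3.167

3.167


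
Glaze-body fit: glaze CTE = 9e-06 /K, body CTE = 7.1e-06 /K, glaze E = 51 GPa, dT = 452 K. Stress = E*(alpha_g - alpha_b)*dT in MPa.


Stress = 51*1000*(9e-06 - 7.1e-06)*452 = 43.8 MPa

43.8


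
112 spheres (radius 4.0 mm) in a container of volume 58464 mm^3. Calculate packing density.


V_sphere = 4/3*pi*4.0^3 = 268.0826 mm^3
Total V = 112*268.0826 = 30025.2512 mm^3
PD = 30025.2512 / 58464 = 0.514

0.514


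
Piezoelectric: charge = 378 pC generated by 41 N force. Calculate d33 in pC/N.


d33 = 378 / 41 = 9.2 pC/N

9.2


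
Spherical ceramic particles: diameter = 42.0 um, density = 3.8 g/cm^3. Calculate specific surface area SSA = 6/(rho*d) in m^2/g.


SSA = 6 / (3.8 * 42.0) = 0.038 m^2/g

0.038


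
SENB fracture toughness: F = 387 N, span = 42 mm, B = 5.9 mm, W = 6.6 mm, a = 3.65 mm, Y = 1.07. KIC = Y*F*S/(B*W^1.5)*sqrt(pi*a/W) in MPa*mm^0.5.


KIC = 1.07*387*42/(5.9*6.6^1.5)*sqrt(pi*3.65/6.6) = 229.15

229.15


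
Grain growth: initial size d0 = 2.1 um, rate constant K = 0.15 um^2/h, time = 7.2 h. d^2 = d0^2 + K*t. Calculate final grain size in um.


d^2 = 2.1^2 + 0.15*7.2 = 5.49
d = sqrt(5.49) = 2.34 um

2.34


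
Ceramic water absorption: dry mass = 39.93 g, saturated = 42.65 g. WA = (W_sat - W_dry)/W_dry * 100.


WA = (42.65 - 39.93) / 39.93 * 100 = 6.81%

6.81


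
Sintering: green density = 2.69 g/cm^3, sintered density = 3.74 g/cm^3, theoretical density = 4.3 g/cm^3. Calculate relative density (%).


Relative = 3.74 / 4.3 * 100 = 87.0%

87.0


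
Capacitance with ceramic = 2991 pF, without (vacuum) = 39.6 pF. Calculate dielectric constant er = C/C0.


er = 2991 / 39.6 = 75.53

75.53


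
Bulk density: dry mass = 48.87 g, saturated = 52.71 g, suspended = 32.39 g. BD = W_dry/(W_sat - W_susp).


BD = 48.87 / (52.71 - 32.39) = 48.87 / 20.32 = 2.405 g/cm^3

2.405


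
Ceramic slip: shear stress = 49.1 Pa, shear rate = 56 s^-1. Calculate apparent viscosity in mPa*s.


eta = tau/gamma * 1000 = 49.1/56 * 1000 = 876.8 mPa*s

876.8


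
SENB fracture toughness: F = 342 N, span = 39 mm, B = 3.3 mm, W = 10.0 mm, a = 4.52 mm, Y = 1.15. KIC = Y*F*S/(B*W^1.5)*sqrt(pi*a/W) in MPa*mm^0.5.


KIC = 1.15*342*39/(3.3*10.0^1.5)*sqrt(pi*4.52/10.0) = 175.15

175.15


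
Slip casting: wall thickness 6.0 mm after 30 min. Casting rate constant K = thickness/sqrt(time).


K = 6.0 / sqrt(30) = 6.0 / 5.4772 = 1.095 mm/min^0.5

1.095


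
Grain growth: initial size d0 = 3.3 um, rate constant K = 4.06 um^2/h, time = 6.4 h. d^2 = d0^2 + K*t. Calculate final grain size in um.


d^2 = 3.3^2 + 4.06*6.4 = 36.874
d = sqrt(36.874) = 6.07 um

6.07


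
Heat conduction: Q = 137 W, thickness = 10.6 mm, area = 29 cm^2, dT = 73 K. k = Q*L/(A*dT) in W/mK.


k = 137*10.6/1000/(29/10000*73) = 6.86 W/mK

6.86


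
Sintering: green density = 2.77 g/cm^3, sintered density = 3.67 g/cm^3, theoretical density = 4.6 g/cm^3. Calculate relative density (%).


Relative = 3.67 / 4.6 * 100 = 79.8%

79.8


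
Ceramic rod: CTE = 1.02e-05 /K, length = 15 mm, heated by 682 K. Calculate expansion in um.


dL = 1.02e-05 * 15 * 682 * 1000 = 104.346 um

104.346


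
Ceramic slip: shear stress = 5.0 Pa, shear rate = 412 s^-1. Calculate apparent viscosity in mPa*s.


eta = tau/gamma * 1000 = 5.0/412 * 1000 = 12.1 mPa*s

12.1


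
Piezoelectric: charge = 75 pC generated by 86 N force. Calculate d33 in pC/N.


d33 = 75 / 86 = 0.9 pC/N

0.9


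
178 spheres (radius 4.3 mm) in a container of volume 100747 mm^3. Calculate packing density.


V_sphere = 4/3*pi*4.3^3 = 333.0381 mm^3
Total V = 178*333.0381 = 59280.7818 mm^3
PD = 59280.7818 / 100747 = 0.588

0.588


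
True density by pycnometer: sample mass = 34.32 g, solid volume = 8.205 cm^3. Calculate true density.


TD = 34.32 / 8.205 = 4.183 g/cm^3

4.183


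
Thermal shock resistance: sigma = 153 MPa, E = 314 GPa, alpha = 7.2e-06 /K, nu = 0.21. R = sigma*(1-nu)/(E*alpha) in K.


R = 153*(1-0.21)/(314*1000*7.2e-06) = 53 K

53


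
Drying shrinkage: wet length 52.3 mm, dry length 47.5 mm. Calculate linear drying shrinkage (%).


DS = (52.3 - 47.5) / 52.3 * 100 = 9.18%

9.18


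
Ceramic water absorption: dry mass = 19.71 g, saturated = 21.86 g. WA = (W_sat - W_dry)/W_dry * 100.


WA = (21.86 - 19.71) / 19.71 * 100 = 10.91%

10.91


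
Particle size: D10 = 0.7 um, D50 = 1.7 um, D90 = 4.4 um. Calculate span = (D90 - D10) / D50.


Span = (4.4 - 0.7) / 1.7 = 3.7 / 1.7 = 2.176

2.176


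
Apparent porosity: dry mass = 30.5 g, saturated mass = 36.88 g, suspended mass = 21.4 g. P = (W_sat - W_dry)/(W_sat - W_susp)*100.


P = (36.88 - 30.5) / (36.88 - 21.4) * 100 = 6.38 / 15.48 * 100 = 41.2%

41.2


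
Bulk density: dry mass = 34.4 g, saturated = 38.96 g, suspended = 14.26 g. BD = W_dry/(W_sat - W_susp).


BD = 34.4 / (38.96 - 14.26) = 34.4 / 24.7 = 1.393 g/cm^3

1.393


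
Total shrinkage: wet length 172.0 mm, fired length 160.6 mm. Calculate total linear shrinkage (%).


TS = (172.0 - 160.6) / 172.0 * 100 = 6.63%

6.63


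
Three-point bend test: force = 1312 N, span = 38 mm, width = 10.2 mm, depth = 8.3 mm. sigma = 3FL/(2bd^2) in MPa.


sigma = 3*1312*38/(2*10.2*8.3^2) = 106.4 MPa

106.4


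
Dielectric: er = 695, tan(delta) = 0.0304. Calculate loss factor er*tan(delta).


Loss = 695 * 0.0304 = 21.128

21.128


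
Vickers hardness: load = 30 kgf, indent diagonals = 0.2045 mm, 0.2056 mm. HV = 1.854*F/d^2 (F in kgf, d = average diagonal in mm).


d_avg = (0.2045+0.2056)/2 = 0.20505 mm
HV = 1.854*30/0.20505^2 = 1323

1323


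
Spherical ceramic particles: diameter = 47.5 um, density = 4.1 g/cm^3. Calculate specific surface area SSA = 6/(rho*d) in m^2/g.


SSA = 6 / (4.1 * 47.5) = 0.031 m^2/g

0.031


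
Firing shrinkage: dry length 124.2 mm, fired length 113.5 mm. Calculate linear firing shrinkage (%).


FS = (124.2 - 113.5) / 124.2 * 100 = 8.62%

8.62


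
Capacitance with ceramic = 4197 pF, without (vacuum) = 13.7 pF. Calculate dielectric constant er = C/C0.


er = 4197 / 13.7 = 306.35

306.35


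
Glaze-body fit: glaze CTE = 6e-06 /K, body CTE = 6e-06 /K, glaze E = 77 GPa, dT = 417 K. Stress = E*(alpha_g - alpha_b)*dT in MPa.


Stress = 77*1000*(6e-06 - 6e-06)*417 = 0.0 MPa

0.0


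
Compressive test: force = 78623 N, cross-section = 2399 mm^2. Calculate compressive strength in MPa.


CS = 78623 / 2399 = 32.8 MPa

32.8


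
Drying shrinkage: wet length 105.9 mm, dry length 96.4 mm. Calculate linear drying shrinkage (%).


DS = (105.9 - 96.4) / 105.9 * 100 = 8.97%

8.97


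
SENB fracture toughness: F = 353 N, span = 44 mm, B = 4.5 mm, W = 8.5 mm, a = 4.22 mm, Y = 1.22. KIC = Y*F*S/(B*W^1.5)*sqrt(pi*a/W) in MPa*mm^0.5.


KIC = 1.22*353*44/(4.5*8.5^1.5)*sqrt(pi*4.22/8.5) = 212.21

212.21


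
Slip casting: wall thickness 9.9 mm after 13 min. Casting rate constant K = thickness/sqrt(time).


K = 9.9 / sqrt(13) = 9.9 / 3.6056 = 2.746 mm/min^0.5

2.746


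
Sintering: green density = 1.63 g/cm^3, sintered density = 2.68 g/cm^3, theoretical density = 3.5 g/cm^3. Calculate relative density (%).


Relative = 2.68 / 3.5 * 100 = 76.6%

76.6


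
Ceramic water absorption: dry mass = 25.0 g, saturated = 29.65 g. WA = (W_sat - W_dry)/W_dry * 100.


WA = (29.65 - 25.0) / 25.0 * 100 = 18.6%

18.6


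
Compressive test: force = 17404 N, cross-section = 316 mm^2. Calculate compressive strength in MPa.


CS = 17404 / 316 = 55.1 MPa

55.1


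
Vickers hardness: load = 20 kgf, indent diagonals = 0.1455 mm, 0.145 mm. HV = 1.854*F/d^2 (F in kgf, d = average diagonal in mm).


d_avg = (0.1455+0.145)/2 = 0.14525 mm
HV = 1.854*20/0.14525^2 = 1758

1758


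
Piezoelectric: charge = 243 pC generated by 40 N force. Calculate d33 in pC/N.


d33 = 243 / 40 = 6.1 pC/N

6.1


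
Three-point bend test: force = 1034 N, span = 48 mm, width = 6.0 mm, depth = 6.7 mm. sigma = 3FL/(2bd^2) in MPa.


sigma = 3*1034*48/(2*6.0*6.7^2) = 276.4 MPa

276.4


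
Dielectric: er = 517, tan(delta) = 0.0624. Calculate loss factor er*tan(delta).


Loss = 517 * 0.0624 = 32.261

32.261


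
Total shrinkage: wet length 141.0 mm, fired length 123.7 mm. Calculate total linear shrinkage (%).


TS = (141.0 - 123.7) / 141.0 * 100 = 12.27%

12.27


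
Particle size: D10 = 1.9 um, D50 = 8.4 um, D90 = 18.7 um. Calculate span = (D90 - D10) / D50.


Span = (18.7 - 1.9) / 8.4 = 16.8 / 8.4 = 2.0

2.0


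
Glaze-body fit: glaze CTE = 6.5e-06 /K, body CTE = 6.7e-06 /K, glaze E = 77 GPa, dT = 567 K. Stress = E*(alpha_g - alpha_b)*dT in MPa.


Stress = 77*1000*(6.5e-06 - 6.7e-06)*567 = -8.7 MPa

-8.7


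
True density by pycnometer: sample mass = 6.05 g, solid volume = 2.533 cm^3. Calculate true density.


TD = 6.05 / 2.533 = 2.388 g/cm^3

2.388


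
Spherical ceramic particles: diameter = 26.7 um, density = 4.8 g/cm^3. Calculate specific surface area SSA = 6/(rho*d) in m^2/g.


SSA = 6 / (4.8 * 26.7) = 0.047 m^2/g

0.047


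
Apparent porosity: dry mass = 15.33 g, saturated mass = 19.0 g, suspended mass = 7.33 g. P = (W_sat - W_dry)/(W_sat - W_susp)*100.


P = (19.0 - 15.33) / (19.0 - 7.33) * 100 = 3.67 / 11.67 * 100 = 31.4%

31.4


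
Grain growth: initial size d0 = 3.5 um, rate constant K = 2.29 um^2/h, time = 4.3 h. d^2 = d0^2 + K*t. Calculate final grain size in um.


d^2 = 3.5^2 + 2.29*4.3 = 22.097
d = sqrt(22.097) = 4.7 um

4.7


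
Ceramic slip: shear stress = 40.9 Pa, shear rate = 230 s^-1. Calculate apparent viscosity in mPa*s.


eta = tau/gamma * 1000 = 40.9/230 * 1000 = 177.8 mPa*s

177.8


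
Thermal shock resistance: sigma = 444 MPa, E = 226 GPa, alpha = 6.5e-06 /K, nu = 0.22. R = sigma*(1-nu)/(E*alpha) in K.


R = 444*(1-0.22)/(226*1000*6.5e-06) = 236 K

236


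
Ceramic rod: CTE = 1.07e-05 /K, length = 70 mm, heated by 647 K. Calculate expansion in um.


dL = 1.07e-05 * 70 * 647 * 1000 = 484.603 um

484.603


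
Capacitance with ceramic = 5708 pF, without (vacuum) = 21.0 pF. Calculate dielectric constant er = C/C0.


er = 5708 / 21.0 = 271.81

271.81


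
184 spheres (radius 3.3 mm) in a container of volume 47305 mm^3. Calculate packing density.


V_sphere = 4/3*pi*3.3^3 = 150.5326 mm^3
Total V = 184*150.5326 = 27697.9984 mm^3
PD = 27697.9984 / 47305 = 0.586

0.586


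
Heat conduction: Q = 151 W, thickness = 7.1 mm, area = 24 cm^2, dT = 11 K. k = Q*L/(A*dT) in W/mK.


k = 151*7.1/1000/(24/10000*11) = 40.61 W/mK

40.61


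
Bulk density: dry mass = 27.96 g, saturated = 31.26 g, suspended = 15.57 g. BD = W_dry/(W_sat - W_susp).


BD = 27.96 / (31.26 - 15.57) = 27.96 / 15.69 = 1.782 g/cm^3

1.782
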